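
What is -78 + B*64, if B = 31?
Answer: 1906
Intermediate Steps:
-78 + B*64 = -78 + 31*64 = -78 + 1984 = 1906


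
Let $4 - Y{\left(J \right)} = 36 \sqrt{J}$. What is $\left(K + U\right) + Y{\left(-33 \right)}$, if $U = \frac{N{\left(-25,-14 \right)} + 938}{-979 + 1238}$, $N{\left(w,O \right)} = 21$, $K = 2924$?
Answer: $\frac{108473}{37} - 36 i \sqrt{33} \approx 2931.7 - 206.8 i$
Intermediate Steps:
$Y{\left(J \right)} = 4 - 36 \sqrt{J}$
$U = \frac{137}{37}$ ($U = \frac{21 + 938}{-979 + 1238} = \frac{959}{259} = 959 \cdot \frac{1}{259} = \frac{137}{37} \approx 3.7027$)
$\left(K + U\right) + Y{\left(-33 \right)} = \left(2924 + \frac{137}{37}\right) + \left(4 - 36 \sqrt{-33}\right) = \frac{108325}{37} + \left(4 - 36 i \sqrt{33}\right) = \frac{108473}{37} - 36 i \sqrt{33}$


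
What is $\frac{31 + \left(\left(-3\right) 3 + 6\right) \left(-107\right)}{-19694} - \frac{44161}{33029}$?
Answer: $- \frac{440666471}{325236563} \approx -1.3549$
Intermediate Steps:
$\frac{31 + \left(\left(-3\right) 3 + 6\right) \left(-107\right)}{-19694} - \frac{44161}{33029} = \left(31 + \left(-9 + 6\right) \left(-107\right)\right) \left(- \frac{1}{19694}\right) - \frac{44161}{33029} = \left(31 - -321\right) \left(- \frac{1}{19694}\right) - \frac{44161}{33029} = \left(31 + 321\right) \left(- \frac{1}{19694}\right) - \frac{44161}{33029} = 352 \left(- \frac{1}{19694}\right) - \frac{44161}{33029} = - \frac{176}{9847} - \frac{44161}{33029} = - \frac{440666471}{325236563}$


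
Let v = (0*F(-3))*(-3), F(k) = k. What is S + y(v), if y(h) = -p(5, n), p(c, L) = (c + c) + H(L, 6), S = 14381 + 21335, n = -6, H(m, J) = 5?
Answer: 35701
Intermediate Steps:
v = 0 (v = (0*(-3))*(-3) = 0*(-3) = 0)
S = 35716
p(c, L) = 5 + 2*c (p(c, L) = (c + c) + 5 = 2*c + 5 = 5 + 2*c)
y(h) = -15 (y(h) = -(5 + 2*5) = -(5 + 10) = -1*15 = -15)
S + y(v) = 35716 - 15 = 35701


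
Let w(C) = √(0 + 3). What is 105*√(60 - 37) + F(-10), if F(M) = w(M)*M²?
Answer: 100*√3 + 105*√23 ≈ 676.77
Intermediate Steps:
w(C) = √3
F(M) = √3*M²
105*√(60 - 37) + F(-10) = 105*√(60 - 37) + √3*(-10)² = 105*√23 + √3*100 = 105*√23 + 100*√3 = 100*√3 + 105*√23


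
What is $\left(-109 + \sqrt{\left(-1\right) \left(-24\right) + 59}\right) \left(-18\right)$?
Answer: $1962 - 18 \sqrt{83} \approx 1798.0$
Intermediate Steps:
$\left(-109 + \sqrt{\left(-1\right) \left(-24\right) + 59}\right) \left(-18\right) = \left(-109 + \sqrt{24 + 59}\right) \left(-18\right) = \left(-109 + \sqrt{83}\right) \left(-18\right) = 1962 - 18 \sqrt{83}$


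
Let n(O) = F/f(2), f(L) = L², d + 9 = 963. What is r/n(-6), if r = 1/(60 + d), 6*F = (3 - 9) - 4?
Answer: -2/845 ≈ -0.0023669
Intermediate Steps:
d = 954 (d = -9 + 963 = 954)
F = -5/3 (F = ((3 - 9) - 4)/6 = (-6 - 4)/6 = (⅙)*(-10) = -5/3 ≈ -1.6667)
r = 1/1014 (r = 1/(60 + 954) = 1/1014 ≈ 0.00098619)
n(O) = -5/12 (n(O) = -5/(3*(2²)) = -5/3/4 = -5/3*¼ = -5/12)
r/n(-6) = 1/(1014*(-5/12)) = (1/1014)*(-12/5) = -2/845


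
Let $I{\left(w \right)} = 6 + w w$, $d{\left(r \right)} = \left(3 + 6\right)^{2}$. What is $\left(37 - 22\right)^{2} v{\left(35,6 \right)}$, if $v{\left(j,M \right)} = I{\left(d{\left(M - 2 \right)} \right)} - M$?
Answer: $1476225$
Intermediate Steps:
$d{\left(r \right)} = 81$ ($d{\left(r \right)} = 9^{2} = 81$)
$I{\left(w \right)} = 6 + w^{2}$
$v{\left(j,M \right)} = 6567 - M$ ($v{\left(j,M \right)} = \left(6 + 81^{2}\right) - M = \left(6 + 6561\right) - M = 6567 - M$)
$\left(37 - 22\right)^{2} v{\left(35,6 \right)} = \left(37 - 22\right)^{2} \left(6567 - 6\right) = 15^{2} \left(6567 - 6\right) = 225 \cdot 6561 = 1476225$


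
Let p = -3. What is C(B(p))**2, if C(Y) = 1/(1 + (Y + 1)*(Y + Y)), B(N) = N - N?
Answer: 1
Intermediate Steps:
B(N) = 0
C(Y) = 1/(1 + 2*Y*(1 + Y)) (C(Y) = 1/(1 + (1 + Y)*(2*Y)) = 1/(1 + 2*Y*(1 + Y)))
C(B(p))**2 = (1/(1 + 2*0 + 2*0**2))**2 = (1/(1 + 0 + 2*0))**2 = (1/(1 + 0 + 0))**2 = (1/1)**2 = 1**2 = 1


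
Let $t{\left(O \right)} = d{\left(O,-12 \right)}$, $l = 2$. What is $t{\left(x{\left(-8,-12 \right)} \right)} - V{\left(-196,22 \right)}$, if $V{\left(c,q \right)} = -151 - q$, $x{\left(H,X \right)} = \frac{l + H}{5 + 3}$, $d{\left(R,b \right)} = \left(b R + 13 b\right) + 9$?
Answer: $35$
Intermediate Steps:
$d{\left(R,b \right)} = 9 + 13 b + R b$ ($d{\left(R,b \right)} = \left(R b + 13 b\right) + 9 = \left(13 b + R b\right) + 9 = 9 + 13 b + R b$)
$x{\left(H,X \right)} = \frac{1}{4} + \frac{H}{8}$ ($x{\left(H,X \right)} = \frac{2 + H}{5 + 3} = \frac{2 + H}{8} = \left(2 + H\right) \frac{1}{8} = \frac{1}{4} + \frac{H}{8}$)
$t{\left(O \right)} = -147 - 12 O$ ($t{\left(O \right)} = 9 + 13 \left(-12\right) + O \left(-12\right) = 9 - 156 - 12 O = -147 - 12 O$)
$t{\left(x{\left(-8,-12 \right)} \right)} - V{\left(-196,22 \right)} = \left(-147 - 12 \left(\frac{1}{4} + \frac{1}{8} \left(-8\right)\right)\right) - \left(-151 - 22\right) = \left(-147 - 12 \left(\frac{1}{4} - 1\right)\right) - \left(-151 - 22\right) = \left(-147 - -9\right) - -173 = \left(-147 + 9\right) + 173 = -138 + 173 = 35$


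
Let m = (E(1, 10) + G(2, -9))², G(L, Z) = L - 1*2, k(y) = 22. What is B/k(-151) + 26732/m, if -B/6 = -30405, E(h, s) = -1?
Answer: 385267/11 ≈ 35024.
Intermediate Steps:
G(L, Z) = -2 + L (G(L, Z) = L - 2 = -2 + L)
B = 182430 (B = -6*(-30405) = 182430)
m = 1 (m = (-1 + (-2 + 2))² = (-1 + 0)² = (-1)² = 1)
B/k(-151) + 26732/m = 182430/22 + 26732/1 = 182430*(1/22) + 26732*1 = 91215/11 + 26732 = 385267/11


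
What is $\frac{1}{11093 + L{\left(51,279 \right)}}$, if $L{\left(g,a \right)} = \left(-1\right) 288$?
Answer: $\frac{1}{10805} \approx 9.255 \cdot 10^{-5}$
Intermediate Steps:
$L{\left(g,a \right)} = -288$
$\frac{1}{11093 + L{\left(51,279 \right)}} = \frac{1}{11093 - 288} = \frac{1}{10805}$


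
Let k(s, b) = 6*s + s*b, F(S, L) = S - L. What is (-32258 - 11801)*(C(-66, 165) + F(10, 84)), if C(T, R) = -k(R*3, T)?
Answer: -1305291934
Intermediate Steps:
k(s, b) = 6*s + b*s
C(T, R) = -3*R*(6 + T) (C(T, R) = -R*3*(6 + T) = -3*R*(6 + T))
(-32258 - 11801)*(C(-66, 165) + F(10, 84)) = (-32258 - 11801)*(-3*165*(6 - 66) + (10 - 1*84)) = -44059*(-3*165*(-60) + (10 - 84)) = -44059*(29700 - 74) = -44059*29626 = -1305291934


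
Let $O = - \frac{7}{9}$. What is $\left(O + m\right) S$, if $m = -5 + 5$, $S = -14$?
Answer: $\frac{98}{9} \approx 10.889$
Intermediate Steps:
$O = - \frac{7}{9}$ ($O = \left(-7\right) \frac{1}{9} = - \frac{7}{9} \approx -0.77778$)
$m = 0$
$\left(O + m\right) S = \left(- \frac{7}{9} + 0\right) \left(-14\right) = \left(- \frac{7}{9}\right) \left(-14\right) = \frac{98}{9}$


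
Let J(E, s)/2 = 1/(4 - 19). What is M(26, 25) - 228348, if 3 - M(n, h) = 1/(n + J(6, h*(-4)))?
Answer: -88597875/388 ≈ -2.2835e+5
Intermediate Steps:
J(E, s) = -2/15 (J(E, s) = 2/(4 - 19) = 2/(-15) = 2*(-1/15) = -2/15)
M(n, h) = 3 - 1/(-2/15 + n) (M(n, h) = 3 - 1/(n - 2/15) = 3 - 1/(-2/15 + n))
M(26, 25) - 228348 = 3*(-7 + 15*26)/(-2 + 15*26) - 228348 = 3*(-7 + 390)/(-2 + 390) - 228348 = 3*383/388 - 228348 = 3*(1/388)*383 - 228348 = 1149/388 - 228348 = -88597875/388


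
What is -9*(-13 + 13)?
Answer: 0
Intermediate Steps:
-9*(-13 + 13) = -9*0 = 0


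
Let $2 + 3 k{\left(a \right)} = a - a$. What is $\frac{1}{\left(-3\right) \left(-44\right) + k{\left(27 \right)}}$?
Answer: $\frac{3}{394} \approx 0.0076142$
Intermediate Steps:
$k{\left(a \right)} = - \frac{2}{3}$ ($k{\left(a \right)} = - \frac{2}{3} + \frac{a - a}{3} = - \frac{2}{3} + \frac{1}{3} \cdot 0 = - \frac{2}{3} + 0 = - \frac{2}{3}$)
$\frac{1}{\left(-3\right) \left(-44\right) + k{\left(27 \right)}} = \frac{1}{\left(-3\right) \left(-44\right) - \frac{2}{3}} = \frac{1}{132 - \frac{2}{3}} = \frac{1}{\frac{394}{3}} = \frac{3}{394}$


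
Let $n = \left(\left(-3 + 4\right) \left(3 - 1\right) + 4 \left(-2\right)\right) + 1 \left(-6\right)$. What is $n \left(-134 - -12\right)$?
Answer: $1464$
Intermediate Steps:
$n = -12$ ($n = \left(1 \cdot 2 - 8\right) - 6 = \left(2 - 8\right) - 6 = -6 - 6 = -12$)
$n \left(-134 - -12\right) = - 12 \left(-134 - -12\right) = - 12 \left(-134 + \left(-20 + 32\right)\right) = - 12 \left(-134 + 12\right) = \left(-12\right) \left(-122\right) = 1464$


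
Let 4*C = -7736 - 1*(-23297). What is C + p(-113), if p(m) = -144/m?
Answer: 1758969/452 ≈ 3891.5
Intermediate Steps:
C = 15561/4 (C = (-7736 - 1*(-23297))/4 = (-7736 + 23297)/4 = (1/4)*15561 = 15561/4 ≈ 3890.3)
C + p(-113) = 15561/4 - 144/(-113) = 15561/4 - 144*(-1/113) = 15561/4 + 144/113 = 1758969/452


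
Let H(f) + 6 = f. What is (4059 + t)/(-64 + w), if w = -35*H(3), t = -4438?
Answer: -379/41 ≈ -9.2439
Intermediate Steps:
H(f) = -6 + f
w = 105 (w = -35*(-6 + 3) = -35*(-3) = 105)
(4059 + t)/(-64 + w) = (4059 - 4438)/(-64 + 105) = -379/41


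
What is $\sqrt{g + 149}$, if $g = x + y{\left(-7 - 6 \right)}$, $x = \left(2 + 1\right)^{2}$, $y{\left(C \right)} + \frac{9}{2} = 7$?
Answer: $\frac{\sqrt{642}}{2} \approx 12.669$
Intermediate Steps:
$y{\left(C \right)} = \frac{5}{2}$ ($y{\left(C \right)} = - \frac{9}{2} + 7 = \frac{5}{2}$)
$x = 9$ ($x = 3^{2} = 9$)
$g = \frac{23}{2}$ ($g = 9 + \frac{5}{2} = \frac{23}{2} \approx 11.5$)
$\sqrt{g + 149} = \sqrt{\frac{23}{2} + 149} = \sqrt{\frac{321}{2}} = \frac{\sqrt{642}}{2}$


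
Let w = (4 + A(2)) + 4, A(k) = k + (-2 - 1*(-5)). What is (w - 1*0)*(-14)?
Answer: -182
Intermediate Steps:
A(k) = 3 + k (A(k) = k + (-2 + 5) = k + 3 = 3 + k)
w = 13 (w = (4 + (3 + 2)) + 4 = (4 + 5) + 4 = 9 + 4 = 13)
(w - 1*0)*(-14) = (13 - 1*0)*(-14) = (13 + 0)*(-14) = 13*(-14) = -182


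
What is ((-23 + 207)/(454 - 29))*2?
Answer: 368/425 ≈ 0.86588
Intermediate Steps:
((-23 + 207)/(454 - 29))*2 = (184/425)*2 = 368/425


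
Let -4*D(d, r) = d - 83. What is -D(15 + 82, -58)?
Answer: 7/2 ≈ 3.5000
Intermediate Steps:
D(d, r) = 83/4 - d/4 (D(d, r) = -(d - 83)/4 = -(-83 + d)/4 = 83/4 - d/4)
-D(15 + 82, -58) = -(83/4 - (15 + 82)/4) = -(83/4 - 1/4*97) = -(83/4 - 97/4) = -1*(-7/2) = 7/2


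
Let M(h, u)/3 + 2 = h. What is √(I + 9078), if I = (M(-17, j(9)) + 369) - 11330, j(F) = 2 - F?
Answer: 2*I*√485 ≈ 44.045*I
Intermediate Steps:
M(h, u) = -6 + 3*h
I = -11018 (I = ((-6 + 3*(-17)) + 369) - 11330 = ((-6 - 51) + 369) - 11330 = (-57 + 369) - 11330 = 312 - 11330 = -11018)
√(I + 9078) = √(-11018 + 9078) = √(-1940) = 2*I*√485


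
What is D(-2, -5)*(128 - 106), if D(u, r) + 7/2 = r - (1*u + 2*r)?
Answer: 77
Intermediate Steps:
D(u, r) = -7/2 - r - u (D(u, r) = -7/2 + (r - (1*u + 2*r)) = -7/2 + (r - (u + 2*r)) = -7/2 + (r + (-u - 2*r)) = -7/2 + (-r - u) = -7/2 - r - u)
D(-2, -5)*(128 - 106) = (-7/2 - 1*(-5) - 1*(-2))*(128 - 106) = (-7/2 + 5 + 2)*22 = (7/2)*22 = 77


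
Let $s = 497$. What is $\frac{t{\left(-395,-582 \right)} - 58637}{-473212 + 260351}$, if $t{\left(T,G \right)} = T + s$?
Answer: $\frac{58535}{212861} \approx 0.27499$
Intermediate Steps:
$t{\left(T,G \right)} = 497 + T$ ($t{\left(T,G \right)} = T + 497 = 497 + T$)
$\frac{t{\left(-395,-582 \right)} - 58637}{-473212 + 260351} = \frac{\left(497 - 395\right) - 58637}{-473212 + 260351} = \frac{102 - 58637}{-212861} = \left(-58535\right) \left(- \frac{1}{212861}\right) = \frac{58535}{212861}$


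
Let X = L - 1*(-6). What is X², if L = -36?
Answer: 900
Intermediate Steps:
X = -30 (X = -36 - 1*(-6) = -36 + 6 = -30)
X² = (-30)² = 900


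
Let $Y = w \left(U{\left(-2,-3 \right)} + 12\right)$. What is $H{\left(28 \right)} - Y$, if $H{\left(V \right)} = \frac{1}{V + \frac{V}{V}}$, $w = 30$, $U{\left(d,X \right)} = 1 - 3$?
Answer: $- \frac{8699}{29} \approx -299.97$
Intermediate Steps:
$U{\left(d,X \right)} = -2$
$H{\left(V \right)} = \frac{1}{1 + V}$ ($H{\left(V \right)} = \frac{1}{V + 1} = \frac{1}{1 + V}$)
$Y = 300$ ($Y = 30 \left(-2 + 12\right) = 30 \cdot 10 = 300$)
$H{\left(28 \right)} - Y = \frac{1}{1 + 28} - 300 = \frac{1}{29} - 300 = - \frac{8699}{29}$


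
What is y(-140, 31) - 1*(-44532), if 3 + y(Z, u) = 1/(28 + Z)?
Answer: 4987247/112 ≈ 44529.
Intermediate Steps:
y(Z, u) = -3 + 1/(28 + Z)
y(-140, 31) - 1*(-44532) = (-83 - 3*(-140))/(28 - 140) - 1*(-44532) = (-83 + 420)/(-112) + 44532 = -1/112*337 + 44532 = -337/112 + 44532 = 4987247/112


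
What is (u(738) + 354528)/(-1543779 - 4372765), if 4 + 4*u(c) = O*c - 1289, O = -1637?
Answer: -208713/23666176 ≈ -0.0088190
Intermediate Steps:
u(c) = -1293/4 - 1637*c/4 (u(c) = -1 + (-1637*c - 1289)/4 = -1 + (-1289 - 1637*c)/4 = -1 + (-1289/4 - 1637*c/4) = -1293/4 - 1637*c/4)
(u(738) + 354528)/(-1543779 - 4372765) = ((-1293/4 - 1637/4*738) + 354528)/(-1543779 - 4372765) = ((-1293/4 - 604053/2) + 354528)/(-5916544) = (-1209399/4 + 354528)*(-1/5916544) = (208713/4)*(-1/5916544) = -208713/23666176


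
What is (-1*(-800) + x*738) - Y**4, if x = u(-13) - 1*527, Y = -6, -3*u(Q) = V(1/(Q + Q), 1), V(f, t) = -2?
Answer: -388930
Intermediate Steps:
u(Q) = 2/3 (u(Q) = -1/3*(-2) = 2/3)
x = -1579/3 (x = 2/3 - 1*527 = 2/3 - 527 = -1579/3 ≈ -526.33)
(-1*(-800) + x*738) - Y**4 = (-1*(-800) - 1579/3*738) - 1*(-6)**4 = (800 - 388434) - 1*1296 = -387634 - 1296 = -388930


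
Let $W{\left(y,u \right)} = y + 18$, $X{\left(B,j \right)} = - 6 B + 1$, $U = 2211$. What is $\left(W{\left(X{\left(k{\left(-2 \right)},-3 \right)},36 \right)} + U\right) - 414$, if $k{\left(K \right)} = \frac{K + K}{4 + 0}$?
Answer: $1822$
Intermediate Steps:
$k{\left(K \right)} = \frac{K}{2}$ ($k{\left(K \right)} = \frac{2 K}{4} = 2 K \frac{1}{4} = \frac{K}{2}$)
$X{\left(B,j \right)} = 1 - 6 B$
$W{\left(y,u \right)} = 18 + y$
$\left(W{\left(X{\left(k{\left(-2 \right)},-3 \right)},36 \right)} + U\right) - 414 = \left(\left(18 - \left(-1 + 6 \cdot \frac{1}{2} \left(-2\right)\right)\right) + 2211\right) - 414 = \left(\left(18 + \left(1 - -6\right)\right) + 2211\right) - 414 = \left(\left(18 + \left(1 + 6\right)\right) + 2211\right) - 414 = \left(\left(18 + 7\right) + 2211\right) - 414 = \left(25 + 2211\right) - 414 = 2236 - 414 = 1822$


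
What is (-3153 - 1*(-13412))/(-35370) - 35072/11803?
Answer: -1361583617/417472110 ≈ -3.2615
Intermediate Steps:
(-3153 - 1*(-13412))/(-35370) - 35072/11803 = (-3153 + 13412)*(-1/35370) - 35072*1/11803 = 10259*(-1/35370) - 35072/11803 = -10259/35370 - 35072/11803 = -1361583617/417472110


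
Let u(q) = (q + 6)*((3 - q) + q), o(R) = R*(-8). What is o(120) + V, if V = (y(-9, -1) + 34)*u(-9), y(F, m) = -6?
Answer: -1212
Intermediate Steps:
o(R) = -8*R
u(q) = 18 + 3*q (u(q) = (6 + q)*3 = 18 + 3*q)
V = -252 (V = (-6 + 34)*(18 + 3*(-9)) = 28*(18 - 27) = 28*(-9) = -252)
o(120) + V = -8*120 - 252 = -960 - 252 = -1212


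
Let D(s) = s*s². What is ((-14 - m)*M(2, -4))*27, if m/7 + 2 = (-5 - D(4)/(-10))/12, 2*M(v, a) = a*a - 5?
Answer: -4851/40 ≈ -121.28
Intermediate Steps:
M(v, a) = -5/2 + a²/2 (M(v, a) = (a*a - 5)/2 = (a² - 5)/2 = (-5 + a²)/2 = -5/2 + a²/2)
D(s) = s³
m = -791/60 (m = -14 + 7*((-5 - 4³/(-10))/12) = -14 + 7*((-5 - 64*(-1)/10)*(1/12)) = -14 + 7*((-5 - 1*(-32/5))*(1/12)) = -14 + 7*((-5 + 32/5)*(1/12)) = -14 + 7*((7/5)*(1/12)) = -14 + 7*(7/60) = -14 + 49/60 = -791/60 ≈ -13.183)
((-14 - m)*M(2, -4))*27 = ((-14 - 1*(-791/60))*(-5/2 + (½)*(-4)²))*27 = ((-14 + 791/60)*(-5/2 + (½)*16))*27 = -49*(-5/2 + 8)/60*27 = -49/60*11/2*27 = -539/120*27 = -4851/40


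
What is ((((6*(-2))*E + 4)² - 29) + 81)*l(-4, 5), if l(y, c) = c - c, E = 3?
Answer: 0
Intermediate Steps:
l(y, c) = 0
((((6*(-2))*E + 4)² - 29) + 81)*l(-4, 5) = ((((6*(-2))*3 + 4)² - 29) + 81)*0 = (((-12*3 + 4)² - 29) + 81)*0 = (((-36 + 4)² - 29) + 81)*0 = (((-32)² - 29) + 81)*0 = ((1024 - 29) + 81)*0 = (995 + 81)*0 = 1076*0 = 0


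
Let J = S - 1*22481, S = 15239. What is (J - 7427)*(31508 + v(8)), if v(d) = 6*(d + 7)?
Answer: -463511062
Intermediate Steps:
J = -7242 (J = 15239 - 1*22481 = 15239 - 22481 = -7242)
v(d) = 42 + 6*d (v(d) = 6*(7 + d) = 42 + 6*d)
(J - 7427)*(31508 + v(8)) = (-7242 - 7427)*(31508 + (42 + 6*8)) = -14669*(31508 + (42 + 48)) = -14669*(31508 + 90) = -14669*31598 = -463511062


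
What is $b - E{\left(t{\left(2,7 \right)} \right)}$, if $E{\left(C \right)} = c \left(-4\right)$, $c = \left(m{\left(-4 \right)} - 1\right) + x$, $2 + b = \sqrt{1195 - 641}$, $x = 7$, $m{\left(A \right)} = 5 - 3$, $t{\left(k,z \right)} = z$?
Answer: $30 + \sqrt{554} \approx 53.537$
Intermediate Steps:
$m{\left(A \right)} = 2$ ($m{\left(A \right)} = 5 - 3 = 2$)
$b = -2 + \sqrt{554}$ ($b = -2 + \sqrt{1195 - 641} = -2 + \sqrt{554} \approx 21.537$)
$c = 8$ ($c = \left(2 - 1\right) + 7 = 1 + 7 = 8$)
$E{\left(C \right)} = -32$ ($E{\left(C \right)} = 8 \left(-4\right) = -32$)
$b - E{\left(t{\left(2,7 \right)} \right)} = \left(-2 + \sqrt{554}\right) - -32 = \left(-2 + \sqrt{554}\right) + 32 = 30 + \sqrt{554}$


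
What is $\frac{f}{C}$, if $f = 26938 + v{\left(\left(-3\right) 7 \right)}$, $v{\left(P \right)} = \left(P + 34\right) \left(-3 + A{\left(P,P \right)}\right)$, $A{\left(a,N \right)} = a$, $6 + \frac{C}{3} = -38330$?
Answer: $- \frac{13313}{57504} \approx -0.23151$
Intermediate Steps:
$C = -115008$ ($C = -18 + 3 \left(-38330\right) = -18 - 114990 = -115008$)
$v{\left(P \right)} = \left(-3 + P\right) \left(34 + P\right)$ ($v{\left(P \right)} = \left(P + 34\right) \left(-3 + P\right) = \left(34 + P\right) \left(-3 + P\right) = \left(-3 + P\right) \left(34 + P\right)$)
$f = 26626$ ($f = 26938 + \left(-102 + \left(\left(-3\right) 7\right)^{2} + 31 \left(\left(-3\right) 7\right)\right) = 26938 + \left(-102 + \left(-21\right)^{2} + 31 \left(-21\right)\right) = 26938 - 312 = 26626$)
$\frac{f}{C} = \frac{26626}{-115008} = 26626 \left(- \frac{1}{115008}\right) = - \frac{13313}{57504}$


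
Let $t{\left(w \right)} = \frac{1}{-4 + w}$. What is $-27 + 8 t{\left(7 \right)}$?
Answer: $- \frac{73}{3} \approx -24.333$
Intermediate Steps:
$-27 + 8 t{\left(7 \right)} = -27 + \frac{8}{-4 + 7} = -27 + \frac{8}{3} = - \frac{73}{3}$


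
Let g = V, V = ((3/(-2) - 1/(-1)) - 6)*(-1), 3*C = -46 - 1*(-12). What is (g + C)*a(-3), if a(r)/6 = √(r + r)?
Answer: -29*I*√6 ≈ -71.035*I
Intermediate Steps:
C = -34/3 (C = (-46 - 1*(-12))/3 = (-46 + 12)/3 = (⅓)*(-34) = -34/3 ≈ -11.333)
a(r) = 6*√2*√r (a(r) = 6*√(r + r) = 6*√(2*r) = 6*(√2*√r) = 6*√2*√r)
V = 13/2 (V = ((3*(-½) - 1*(-1)) - 6)*(-1) = ((-3/2 + 1) - 6)*(-1) = (-½ - 6)*(-1) = -13/2*(-1) = 13/2 ≈ 6.5000)
g = 13/2 ≈ 6.5000
(g + C)*a(-3) = (13/2 - 34/3)*(6*√2*√(-3)) = -29*√2*I*√3 = -29*I*√6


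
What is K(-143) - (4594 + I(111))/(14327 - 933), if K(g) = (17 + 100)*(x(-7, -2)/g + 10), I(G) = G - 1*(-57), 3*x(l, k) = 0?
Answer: 7833109/6697 ≈ 1169.6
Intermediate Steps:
x(l, k) = 0 (x(l, k) = (1/3)*0 = 0)
I(G) = 57 + G (I(G) = G + 57 = 57 + G)
K(g) = 1170 (K(g) = (17 + 100)*(0/g + 10) = 117*(0 + 10) = 117*10 = 1170)
K(-143) - (4594 + I(111))/(14327 - 933) = 1170 - (4594 + (57 + 111))/(14327 - 933) = 1170 - (4594 + 168)/13394 = 1170 - 4762/13394 = 1170 - 1*2381/6697 = 1170 - 2381/6697 = 7833109/6697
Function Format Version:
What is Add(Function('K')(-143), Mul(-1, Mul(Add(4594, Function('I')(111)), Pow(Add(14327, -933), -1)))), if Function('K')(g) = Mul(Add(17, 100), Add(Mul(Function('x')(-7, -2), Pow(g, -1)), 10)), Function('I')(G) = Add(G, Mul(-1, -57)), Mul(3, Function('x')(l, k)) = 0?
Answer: Rational(7833109, 6697) ≈ 1169.6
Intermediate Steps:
Function('x')(l, k) = 0 (Function('x')(l, k) = Mul(Rational(1, 3), 0) = 0)
Function('I')(G) = Add(57, G) (Function('I')(G) = Add(G, 57) = Add(57, G))
Function('K')(g) = 1170 (Function('K')(g) = Mul(Add(17, 100), Add(Mul(0, Pow(g, -1)), 10)) = Mul(117, Add(0, 10)) = Mul(117, 10) = 1170)
Add(Function('K')(-143), Mul(-1, Mul(Add(4594, Function('I')(111)), Pow(Add(14327, -933), -1)))) = Add(1170, Mul(-1, Mul(Add(4594, Add(57, 111)), Pow(Add(14327, -933), -1)))) = Add(1170, Mul(-1, Mul(Add(4594, 168), Pow(13394, -1)))) = Add(1170, Mul(-1, Mul(4762, Rational(1, 13394)))) = Add(1170, Mul(-1, Rational(2381, 6697))) = Add(1170, Rational(-2381, 6697)) = Rational(7833109, 6697)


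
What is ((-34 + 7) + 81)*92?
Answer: 4968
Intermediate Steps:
((-34 + 7) + 81)*92 = (-27 + 81)*92 = 54*92 = 4968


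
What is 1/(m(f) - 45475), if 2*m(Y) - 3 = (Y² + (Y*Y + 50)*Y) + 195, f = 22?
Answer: -1/39260 ≈ -2.5471e-5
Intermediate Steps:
m(Y) = 99 + Y²/2 + Y*(50 + Y²)/2 (m(Y) = 3/2 + ((Y² + (Y*Y + 50)*Y) + 195)/2 = 3/2 + ((Y² + (Y² + 50)*Y) + 195)/2 = 3/2 + ((Y² + (50 + Y²)*Y) + 195)/2 = 3/2 + ((Y² + Y*(50 + Y²)) + 195)/2 = 3/2 + (195 + Y² + Y*(50 + Y²))/2 = 3/2 + (195/2 + Y²/2 + Y*(50 + Y²)/2) = 99 + Y²/2 + Y*(50 + Y²)/2)
1/(m(f) - 45475) = 1/((99 + (½)*22² + (½)*22³ + 25*22) - 45475) = 1/((99 + (½)*484 + (½)*10648 + 550) - 45475) = 1/((99 + 242 + 5324 + 550) - 45475) = 1/(6215 - 45475) = 1/(-39260) = -1/39260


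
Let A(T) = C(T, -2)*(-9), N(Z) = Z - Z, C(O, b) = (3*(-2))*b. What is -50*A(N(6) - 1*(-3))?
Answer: 5400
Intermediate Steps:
C(O, b) = -6*b
N(Z) = 0
A(T) = -108 (A(T) = -6*(-2)*(-9) = 12*(-9) = -108)
-50*A(N(6) - 1*(-3)) = -50*(-108) = 5400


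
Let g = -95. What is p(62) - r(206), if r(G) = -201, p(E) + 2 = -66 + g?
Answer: 38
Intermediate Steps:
p(E) = -163 (p(E) = -2 + (-66 - 95) = -2 - 161 = -163)
p(62) - r(206) = -163 - 1*(-201) = -163 + 201 = 38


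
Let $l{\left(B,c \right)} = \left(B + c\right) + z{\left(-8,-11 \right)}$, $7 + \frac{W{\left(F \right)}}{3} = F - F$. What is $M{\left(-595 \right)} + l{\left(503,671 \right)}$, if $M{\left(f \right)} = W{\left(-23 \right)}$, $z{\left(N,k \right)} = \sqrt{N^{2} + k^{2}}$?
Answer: $1153 + \sqrt{185} \approx 1166.6$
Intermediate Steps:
$W{\left(F \right)} = -21$ ($W{\left(F \right)} = -21 + 3 \left(F - F\right) = -21 + 3 \cdot 0 = -21 + 0 = -21$)
$M{\left(f \right)} = -21$
$l{\left(B,c \right)} = B + c + \sqrt{185}$ ($l{\left(B,c \right)} = \left(B + c\right) + \sqrt{\left(-8\right)^{2} + \left(-11\right)^{2}} = \left(B + c\right) + \sqrt{64 + 121} = \left(B + c\right) + \sqrt{185} = B + c + \sqrt{185}$)
$M{\left(-595 \right)} + l{\left(503,671 \right)} = -21 + \left(503 + 671 + \sqrt{185}\right) = -21 + \left(1174 + \sqrt{185}\right) = 1153 + \sqrt{185}$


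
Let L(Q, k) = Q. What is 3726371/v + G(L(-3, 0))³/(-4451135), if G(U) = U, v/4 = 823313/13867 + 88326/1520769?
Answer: 116595387417901833782689/7438105963550633020 ≈ 15675.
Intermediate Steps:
v = 1671058272452/7029501241 (v = 4*(823313/13867 + 88326/1520769) = 4*(823313*(1/13867) + 88326*(1/1520769)) = 4*(823313/13867 + 29442/506923) = 4*(417764568113/7029501241) = 1671058272452/7029501241 ≈ 237.72)
3726371/v + G(L(-3, 0))³/(-4451135) = 3726371/(1671058272452/7029501241) + (-3)³/(-4451135) = 3726371*(7029501241/1671058272452) - 27*(-1/4451135) = 26194529568926411/1671058272452 + 27/4451135 = 116595387417901833782689/7438105963550633020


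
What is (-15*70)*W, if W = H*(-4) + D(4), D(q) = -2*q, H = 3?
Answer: 21000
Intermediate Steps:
W = -20 (W = 3*(-4) - 2*4 = -12 - 8 = -20)
(-15*70)*W = -15*70*(-20) = -1050*(-20) = 21000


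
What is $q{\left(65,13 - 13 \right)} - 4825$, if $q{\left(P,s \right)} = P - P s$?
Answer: $-4760$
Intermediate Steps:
$q{\left(P,s \right)} = P - P s$
$q{\left(65,13 - 13 \right)} - 4825 = 65 \left(1 - \left(13 - 13\right)\right) - 4825 = 65 \left(1 - 0\right) - 4825 = 65 \left(1 + 0\right) - 4825 = 65 \cdot 1 - 4825 = 65 - 4825 = -4760$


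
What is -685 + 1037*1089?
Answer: 1128608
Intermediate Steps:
-685 + 1037*1089 = -685 + 1129293 = 1128608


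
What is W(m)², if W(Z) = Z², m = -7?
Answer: 2401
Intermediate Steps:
W(m)² = ((-7)²)² = 49² = 2401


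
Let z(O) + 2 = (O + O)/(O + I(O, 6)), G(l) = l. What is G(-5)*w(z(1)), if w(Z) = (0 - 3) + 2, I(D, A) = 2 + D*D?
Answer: 5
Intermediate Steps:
I(D, A) = 2 + D**2
z(O) = -2 + 2*O/(2 + O + O**2) (z(O) = -2 + (O + O)/(O + (2 + O**2)) = -2 + (2*O)/(2 + O + O**2) = -2 + 2*O/(2 + O + O**2))
w(Z) = -1 (w(Z) = -3 + 2 = -1)
G(-5)*w(z(1)) = -5*(-1) = 5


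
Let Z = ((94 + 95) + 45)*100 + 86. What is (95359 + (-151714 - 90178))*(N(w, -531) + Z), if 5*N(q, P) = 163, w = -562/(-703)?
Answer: -17231255069/5 ≈ -3.4463e+9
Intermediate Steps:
w = 562/703 (w = -562*(-1/703) = 562/703 ≈ 0.79943)
N(q, P) = 163/5 (N(q, P) = (⅕)*163 = 163/5)
Z = 23486 (Z = (189 + 45)*100 + 86 = 234*100 + 86 = 23400 + 86 = 23486)
(95359 + (-151714 - 90178))*(N(w, -531) + Z) = (95359 + (-151714 - 90178))*(163/5 + 23486) = (95359 - 241892)*(117593/5) = -146533*117593/5 = -17231255069/5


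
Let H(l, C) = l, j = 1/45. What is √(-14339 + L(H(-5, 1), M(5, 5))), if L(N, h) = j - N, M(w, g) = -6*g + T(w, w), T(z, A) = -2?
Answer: I*√3225145/15 ≈ 119.72*I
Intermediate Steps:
j = 1/45 ≈ 0.022222
M(w, g) = -2 - 6*g (M(w, g) = -6*g - 2 = -2 - 6*g)
L(N, h) = 1/45 - N
√(-14339 + L(H(-5, 1), M(5, 5))) = √(-14339 + (1/45 - 1*(-5))) = √(-14339 + (1/45 + 5)) = √(-14339 + 226/45) = √(-645029/45) = I*√3225145/15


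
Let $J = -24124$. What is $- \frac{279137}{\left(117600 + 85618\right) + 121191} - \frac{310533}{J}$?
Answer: $\frac{94005799009}{7826042716} \approx 12.012$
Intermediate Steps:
$- \frac{279137}{\left(117600 + 85618\right) + 121191} - \frac{310533}{J} = - \frac{279137}{\left(117600 + 85618\right) + 121191} - \frac{310533}{-24124} = - \frac{279137}{203218 + 121191} - - \frac{310533}{24124} = - \frac{279137}{324409} + \frac{310533}{24124} = \frac{94005799009}{7826042716}$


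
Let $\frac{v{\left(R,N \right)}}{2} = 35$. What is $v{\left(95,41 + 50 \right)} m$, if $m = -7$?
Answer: $-490$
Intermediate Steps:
$v{\left(R,N \right)} = 70$ ($v{\left(R,N \right)} = 2 \cdot 35 = 70$)
$v{\left(95,41 + 50 \right)} m = 70 \left(-7\right) = -490$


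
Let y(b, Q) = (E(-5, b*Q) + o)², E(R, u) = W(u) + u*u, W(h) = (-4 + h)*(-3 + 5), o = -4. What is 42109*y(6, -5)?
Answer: 28869256656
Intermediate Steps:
W(h) = -8 + 2*h (W(h) = (-4 + h)*2 = -8 + 2*h)
E(R, u) = -8 + u² + 2*u (E(R, u) = (-8 + 2*u) + u*u = (-8 + 2*u) + u² = -8 + u² + 2*u)
y(b, Q) = (-12 + Q²*b² + 2*Q*b)² (y(b, Q) = ((-8 + (b*Q)² + 2*(b*Q)) - 4)² = ((-8 + (Q*b)² + 2*(Q*b)) - 4)² = ((-8 + Q²*b² + 2*Q*b) - 4)² = (-12 + Q²*b² + 2*Q*b)²)
42109*y(6, -5) = 42109*(-12 + (-5)²*6² + 2*(-5)*6)² = 42109*(-12 + 25*36 - 60)² = 42109*(-12 + 900 - 60)² = 42109*828² = 42109*685584 = 28869256656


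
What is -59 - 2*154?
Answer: -367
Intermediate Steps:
-59 - 2*154 = -59 - 308 = -367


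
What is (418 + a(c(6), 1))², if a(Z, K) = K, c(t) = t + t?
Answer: 175561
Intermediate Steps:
c(t) = 2*t
(418 + a(c(6), 1))² = (418 + 1)² = 419² = 175561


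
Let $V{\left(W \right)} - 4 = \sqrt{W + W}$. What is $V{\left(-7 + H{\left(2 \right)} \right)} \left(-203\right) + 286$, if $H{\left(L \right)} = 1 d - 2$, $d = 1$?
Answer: $-526 - 812 i \approx -526.0 - 812.0 i$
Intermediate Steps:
$H{\left(L \right)} = -1$ ($H{\left(L \right)} = 1 \cdot 1 - 2 = 1 - 2 = -1$)
$V{\left(W \right)} = 4 + \sqrt{2} \sqrt{W}$ ($V{\left(W \right)} = 4 + \sqrt{W + W} = 4 + \sqrt{2 W} = 4 + \sqrt{2} \sqrt{W}$)
$V{\left(-7 + H{\left(2 \right)} \right)} \left(-203\right) + 286 = \left(4 + \sqrt{2} \sqrt{-7 - 1}\right) \left(-203\right) + 286 = \left(4 + \sqrt{2} \sqrt{-8}\right) \left(-203\right) + 286 = \left(4 + \sqrt{2} \cdot 2 i \sqrt{2}\right) \left(-203\right) + 286 = \left(4 + 4 i\right) \left(-203\right) + 286 = \left(-812 - 812 i\right) + 286 = -526 - 812 i$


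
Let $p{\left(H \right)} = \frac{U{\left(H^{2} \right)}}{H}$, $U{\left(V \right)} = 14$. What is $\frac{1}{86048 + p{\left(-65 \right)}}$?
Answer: $\frac{65}{5593106} \approx 1.1621 \cdot 10^{-5}$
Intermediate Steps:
$p{\left(H \right)} = \frac{14}{H}$
$\frac{1}{86048 + p{\left(-65 \right)}} = \frac{1}{86048 + \frac{14}{-65}} = \frac{1}{86048 + 14 \left(- \frac{1}{65}\right)} = \frac{1}{86048 - \frac{14}{65}} = \frac{1}{\frac{5593106}{65}} = \frac{65}{5593106}$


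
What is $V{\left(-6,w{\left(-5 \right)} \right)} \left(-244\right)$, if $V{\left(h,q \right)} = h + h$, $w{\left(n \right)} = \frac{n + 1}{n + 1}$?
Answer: $2928$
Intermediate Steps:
$w{\left(n \right)} = 1$ ($w{\left(n \right)} = \frac{1 + n}{1 + n} = 1$)
$V{\left(h,q \right)} = 2 h$
$V{\left(-6,w{\left(-5 \right)} \right)} \left(-244\right) = 2 \left(-6\right) \left(-244\right) = \left(-12\right) \left(-244\right) = 2928$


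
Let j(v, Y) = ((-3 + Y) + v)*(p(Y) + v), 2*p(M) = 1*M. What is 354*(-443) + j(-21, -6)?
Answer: -156102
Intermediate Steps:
p(M) = M/2 (p(M) = (1*M)/2 = M/2)
j(v, Y) = (v + Y/2)*(-3 + Y + v) (j(v, Y) = ((-3 + Y) + v)*(Y/2 + v) = (-3 + Y + v)*(v + Y/2) = (v + Y/2)*(-3 + Y + v))
354*(-443) + j(-21, -6) = 354*(-443) + ((-21)² + (½)*(-6)² - 3*(-21) - 3/2*(-6) + (3/2)*(-6)*(-21)) = -156822 + (441 + (½)*36 + 63 + 9 + 189) = -156822 + (441 + 18 + 63 + 9 + 189) = -156822 + 720 = -156102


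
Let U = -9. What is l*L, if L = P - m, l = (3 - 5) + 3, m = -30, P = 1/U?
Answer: 269/9 ≈ 29.889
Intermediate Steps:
P = -1/9 (P = 1/(-9) = -1/9 ≈ -0.11111)
l = 1 (l = -2 + 3 = 1)
L = 269/9 (L = -1/9 - 1*(-30) = -1/9 + 30 = 269/9 ≈ 29.889)
l*L = 1*(269/9) = 269/9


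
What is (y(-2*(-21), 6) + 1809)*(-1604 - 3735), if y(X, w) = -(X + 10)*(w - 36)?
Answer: -17987091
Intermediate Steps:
y(X, w) = -(-36 + w)*(10 + X) (y(X, w) = -(10 + X)*(-36 + w) = -(-36 + w)*(10 + X))
(y(-2*(-21), 6) + 1809)*(-1604 - 3735) = ((360 - 10*6 + 36*(-2*(-21)) - 1*(-2*(-21))*6) + 1809)*(-1604 - 3735) = ((360 - 60 + 36*42 - 1*42*6) + 1809)*(-5339) = ((360 - 60 + 1512 - 252) + 1809)*(-5339) = (1560 + 1809)*(-5339) = 3369*(-5339) = -17987091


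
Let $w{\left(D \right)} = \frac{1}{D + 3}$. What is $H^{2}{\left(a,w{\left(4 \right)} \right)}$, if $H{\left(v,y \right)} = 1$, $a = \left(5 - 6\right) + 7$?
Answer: $1$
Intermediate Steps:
$w{\left(D \right)} = \frac{1}{3 + D}$
$a = 6$ ($a = -1 + 7 = 6$)
$H^{2}{\left(a,w{\left(4 \right)} \right)} = 1^{2} = 1$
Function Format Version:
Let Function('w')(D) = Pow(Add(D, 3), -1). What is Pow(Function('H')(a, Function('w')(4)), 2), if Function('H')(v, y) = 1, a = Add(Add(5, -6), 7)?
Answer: 1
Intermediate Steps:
Function('w')(D) = Pow(Add(3, D), -1)
a = 6 (a = Add(-1, 7) = 6)
Pow(Function('H')(a, Function('w')(4)), 2) = Pow(1, 2) = 1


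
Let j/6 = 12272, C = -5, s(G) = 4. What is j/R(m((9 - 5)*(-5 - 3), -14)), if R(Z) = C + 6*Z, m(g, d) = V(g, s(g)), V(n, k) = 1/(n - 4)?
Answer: -441792/31 ≈ -14251.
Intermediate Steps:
V(n, k) = 1/(-4 + n)
m(g, d) = 1/(-4 + g)
R(Z) = -5 + 6*Z
j = 73632 (j = 6*12272 = 73632)
j/R(m((9 - 5)*(-5 - 3), -14)) = 73632/(-5 + 6/(-4 + (9 - 5)*(-5 - 3))) = 73632/(-5 + 6/(-4 + 4*(-8))) = 73632/(-5 + 6/(-4 - 32)) = 73632/(-5 + 6/(-36)) = 73632/(-5 + 6*(-1/36)) = 73632/(-5 - ⅙) = 73632/(-31/6) = 73632*(-6/31) = -441792/31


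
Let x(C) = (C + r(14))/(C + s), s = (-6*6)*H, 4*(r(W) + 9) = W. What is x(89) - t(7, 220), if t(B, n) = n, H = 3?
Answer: -8527/38 ≈ -224.39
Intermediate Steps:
r(W) = -9 + W/4
s = -108 (s = -6*6*3 = -36*3 = -108)
x(C) = (-11/2 + C)/(-108 + C) (x(C) = (C + (-9 + (¼)*14))/(C - 108) = (C + (-9 + 7/2))/(-108 + C) = (C - 11/2)/(-108 + C) = (-11/2 + C)/(-108 + C))
x(89) - t(7, 220) = (-11/2 + 89)/(-108 + 89) - 1*220 = (167/2)/(-19) - 220 = -1/19*167/2 - 220 = -167/38 - 220 = -8527/38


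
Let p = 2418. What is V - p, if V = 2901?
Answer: 483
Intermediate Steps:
V - p = 2901 - 1*2418 = 2901 - 2418 = 483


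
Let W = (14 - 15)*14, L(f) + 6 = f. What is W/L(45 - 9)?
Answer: -7/15 ≈ -0.46667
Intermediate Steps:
L(f) = -6 + f
W = -14 (W = -1*14 = -14)
W/L(45 - 9) = -14/(-6 + (45 - 9)) = -14/(-6 + 36) = -14/30 = -14*1/30 = -7/15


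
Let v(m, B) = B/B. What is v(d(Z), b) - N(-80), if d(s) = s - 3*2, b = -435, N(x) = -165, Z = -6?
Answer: 166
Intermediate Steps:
d(s) = -6 + s (d(s) = s - 6 = -6 + s)
v(m, B) = 1
v(d(Z), b) - N(-80) = 1 - 1*(-165) = 1 + 165 = 166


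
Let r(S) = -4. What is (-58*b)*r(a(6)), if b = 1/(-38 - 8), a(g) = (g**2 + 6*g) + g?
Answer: -116/23 ≈ -5.0435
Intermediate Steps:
a(g) = g**2 + 7*g
b = -1/46 (b = 1/(-46) = -1/46 ≈ -0.021739)
(-58*b)*r(a(6)) = -58*(-1/46)*(-4) = (29/23)*(-4) = -116/23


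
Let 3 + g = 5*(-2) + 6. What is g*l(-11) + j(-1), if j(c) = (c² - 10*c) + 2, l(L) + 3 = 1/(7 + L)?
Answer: 143/4 ≈ 35.750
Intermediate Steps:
l(L) = -3 + 1/(7 + L)
g = -7 (g = -3 + (5*(-2) + 6) = -3 + (-10 + 6) = -3 - 4 = -7)
j(c) = 2 + c² - 10*c
g*l(-11) + j(-1) = -7*(-20 - 3*(-11))/(7 - 11) + (2 + (-1)² - 10*(-1)) = -7*(-20 + 33)/(-4) + (2 + 1 + 10) = -(-7)*13/4 + 13 = -7*(-13/4) + 13 = 91/4 + 13 = 143/4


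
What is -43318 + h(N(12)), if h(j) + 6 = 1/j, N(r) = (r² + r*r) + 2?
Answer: -12563959/290 ≈ -43324.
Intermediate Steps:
N(r) = 2 + 2*r² (N(r) = (r² + r²) + 2 = 2*r² + 2 = 2 + 2*r²)
h(j) = -6 + 1/j
-43318 + h(N(12)) = -43318 + (-6 + 1/(2 + 2*12²)) = -43318 + (-6 + 1/(2 + 2*144)) = -43318 + (-6 + 1/(2 + 288)) = -43318 + (-6 + 1/290) = -43318 - 1739/290 = -12563959/290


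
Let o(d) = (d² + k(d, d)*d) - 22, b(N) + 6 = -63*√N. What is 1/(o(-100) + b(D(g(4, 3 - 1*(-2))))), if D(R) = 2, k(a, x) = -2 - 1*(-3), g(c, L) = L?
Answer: 4936/48724223 + 63*√2/97448446 ≈ 0.00010222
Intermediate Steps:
k(a, x) = 1 (k(a, x) = -2 + 3 = 1)
b(N) = -6 - 63*√N
o(d) = -22 + d + d² (o(d) = (d² + 1*d) - 22 = (d² + d) - 22 = (d + d²) - 22 = -22 + d + d²)
1/(o(-100) + b(D(g(4, 3 - 1*(-2))))) = 1/((-22 - 100 + (-100)²) + (-6 - 63*√2)) = 1/((-22 - 100 + 10000) + (-6 - 63*√2)) = 1/(9878 + (-6 - 63*√2)) = 1/(9872 - 63*√2)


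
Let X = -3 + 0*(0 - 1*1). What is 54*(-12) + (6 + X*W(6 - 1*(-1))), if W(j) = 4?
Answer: -654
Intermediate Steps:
X = -3 (X = -3 + 0*(0 - 1) = -3 + 0*(-1) = -3 + 0 = -3)
54*(-12) + (6 + X*W(6 - 1*(-1))) = 54*(-12) + (6 - 3*4) = -648 + (6 - 12) = -648 - 6 = -654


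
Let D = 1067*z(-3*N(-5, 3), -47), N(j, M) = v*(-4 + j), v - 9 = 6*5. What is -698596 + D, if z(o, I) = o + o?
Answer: 1548506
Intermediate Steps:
v = 39 (v = 9 + 6*5 = 9 + 30 = 39)
N(j, M) = -156 + 39*j (N(j, M) = 39*(-4 + j) = -156 + 39*j)
z(o, I) = 2*o
D = 2247102 (D = 1067*(2*(-3*(-156 + 39*(-5)))) = 1067*(2*(-3*(-156 - 195))) = 1067*(2*(-3*(-351))) = 1067*(2*1053) = 1067*2106 = 2247102)
-698596 + D = -698596 + 2247102 = 1548506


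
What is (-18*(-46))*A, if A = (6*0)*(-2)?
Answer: 0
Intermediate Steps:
A = 0 (A = 0*(-2) = 0)
(-18*(-46))*A = -18*(-46)*0 = 828*0 = 0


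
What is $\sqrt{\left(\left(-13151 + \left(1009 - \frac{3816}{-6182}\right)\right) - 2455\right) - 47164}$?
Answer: $\frac{i \sqrt{590076051213}}{3091} \approx 248.52 i$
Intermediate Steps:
$\sqrt{\left(\left(-13151 + \left(1009 - \frac{3816}{-6182}\right)\right) - 2455\right) - 47164} = \sqrt{\left(\left(-13151 + \left(1009 - - \frac{1908}{3091}\right)\right) - 2455\right) - 47164} = \sqrt{\left(\left(-13151 + \left(1009 + \frac{1908}{3091}\right)\right) - 2455\right) - 47164} = \sqrt{\left(\left(-13151 + \frac{3120727}{3091}\right) - 2455\right) - 47164} = \sqrt{\left(- \frac{37529014}{3091} - 2455\right) - 47164} = \sqrt{- \frac{45117419}{3091} - 47164} = \sqrt{- \frac{190901343}{3091}} = \frac{i \sqrt{590076051213}}{3091}$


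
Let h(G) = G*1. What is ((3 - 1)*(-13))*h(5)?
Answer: -130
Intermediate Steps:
h(G) = G
((3 - 1)*(-13))*h(5) = ((3 - 1)*(-13))*5 = (2*(-13))*5 = -26*5 = -130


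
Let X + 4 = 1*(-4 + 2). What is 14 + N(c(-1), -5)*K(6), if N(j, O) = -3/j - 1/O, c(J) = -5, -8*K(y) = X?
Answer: 73/5 ≈ 14.600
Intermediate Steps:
X = -6 (X = -4 + 1*(-4 + 2) = -4 + 1*(-2) = -4 - 2 = -6)
K(y) = ¾ (K(y) = -⅛*(-6) = ¾)
N(j, O) = -1/O - 3/j
14 + N(c(-1), -5)*K(6) = 14 + (-1/(-5) - 3/(-5))*(¾) = 14 + (-1*(-⅕) - 3*(-⅕))*(¾) = 14 + (⅕ + ⅗)*(¾) = 14 + (⅘)*(¾) = 14 + ⅗ = 73/5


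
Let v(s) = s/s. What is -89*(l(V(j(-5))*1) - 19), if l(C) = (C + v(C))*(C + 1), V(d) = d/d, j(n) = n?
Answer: 1335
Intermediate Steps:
v(s) = 1
V(d) = 1
l(C) = (1 + C)² (l(C) = (C + 1)*(C + 1) = (1 + C)*(1 + C) = (1 + C)²)
-89*(l(V(j(-5))*1) - 19) = -89*((1 + (1*1)² + 2*(1*1)) - 19) = -89*((1 + 1² + 2*1) - 19) = -89*((1 + 1 + 2) - 19) = -89*(4 - 19) = -89*(-15) = 1335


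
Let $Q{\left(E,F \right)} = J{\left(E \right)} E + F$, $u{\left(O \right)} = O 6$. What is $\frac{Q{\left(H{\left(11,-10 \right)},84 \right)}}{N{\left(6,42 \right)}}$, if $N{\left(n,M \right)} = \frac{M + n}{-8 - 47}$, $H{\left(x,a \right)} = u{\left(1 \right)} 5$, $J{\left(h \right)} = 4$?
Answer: $- \frac{935}{4} \approx -233.75$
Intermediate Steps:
$u{\left(O \right)} = 6 O$
$H{\left(x,a \right)} = 30$ ($H{\left(x,a \right)} = 6 \cdot 1 \cdot 5 = 6 \cdot 5 = 30$)
$Q{\left(E,F \right)} = F + 4 E$ ($Q{\left(E,F \right)} = 4 E + F = F + 4 E$)
$N{\left(n,M \right)} = - \frac{M}{55} - \frac{n}{55}$ ($N{\left(n,M \right)} = \frac{M + n}{-55} = \left(M + n\right) \left(- \frac{1}{55}\right) = - \frac{M}{55} - \frac{n}{55}$)
$\frac{Q{\left(H{\left(11,-10 \right)},84 \right)}}{N{\left(6,42 \right)}} = \frac{84 + 4 \cdot 30}{\left(- \frac{1}{55}\right) 42 - \frac{6}{55}} = \frac{84 + 120}{- \frac{42}{55} - \frac{6}{55}} = \frac{204}{- \frac{48}{55}} = 204 \left(- \frac{55}{48}\right) = - \frac{935}{4}$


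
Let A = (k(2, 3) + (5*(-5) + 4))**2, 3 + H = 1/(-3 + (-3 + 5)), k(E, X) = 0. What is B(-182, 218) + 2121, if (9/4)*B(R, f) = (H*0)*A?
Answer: 2121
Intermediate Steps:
H = -4 (H = -3 + 1/(-3 + (-3 + 5)) = -3 + 1/(-3 + 2) = -3 + 1/(-1) = -3 - 1 = -4)
A = 441 (A = (0 + (5*(-5) + 4))**2 = (0 + (-25 + 4))**2 = (0 - 21)**2 = (-21)**2 = 441)
B(R, f) = 0 (B(R, f) = 4*(-4*0*441)/9 = 4*(0*441)/9 = (4/9)*0 = 0)
B(-182, 218) + 2121 = 0 + 2121 = 2121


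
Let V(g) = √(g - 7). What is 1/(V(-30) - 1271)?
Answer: -1271/1615478 - I*√37/1615478 ≈ -0.00078676 - 3.7653e-6*I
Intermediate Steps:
V(g) = √(-7 + g)
1/(V(-30) - 1271) = 1/(√(-7 - 30) - 1271) = 1/(√(-37) - 1271) = 1/(I*√37 - 1271) = 1/(-1271 + I*√37)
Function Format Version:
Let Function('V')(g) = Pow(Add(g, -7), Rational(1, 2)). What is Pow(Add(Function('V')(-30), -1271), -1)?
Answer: Add(Rational(-1271, 1615478), Mul(Rational(-1, 1615478), I, Pow(37, Rational(1, 2)))) ≈ Add(-0.00078676, Mul(-3.7653e-6, I))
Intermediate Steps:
Function('V')(g) = Pow(Add(-7, g), Rational(1, 2))
Pow(Add(Function('V')(-30), -1271), -1) = Pow(Add(Pow(Add(-7, -30), Rational(1, 2)), -1271), -1) = Pow(Add(Pow(-37, Rational(1, 2)), -1271), -1) = Pow(Add(Mul(I, Pow(37, Rational(1, 2))), -1271), -1) = Pow(Add(-1271, Mul(I, Pow(37, Rational(1, 2)))), -1)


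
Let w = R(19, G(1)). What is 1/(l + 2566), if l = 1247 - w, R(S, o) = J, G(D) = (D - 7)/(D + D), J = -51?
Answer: 1/3864 ≈ 0.00025880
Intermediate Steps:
G(D) = (-7 + D)/(2*D) (G(D) = (-7 + D)/((2*D)) = (-7 + D)*(1/(2*D)) = (-7 + D)/(2*D))
R(S, o) = -51
w = -51
l = 1298 (l = 1247 - 1*(-51) = 1247 + 51 = 1298)
1/(l + 2566) = 1/(1298 + 2566) = 1/3864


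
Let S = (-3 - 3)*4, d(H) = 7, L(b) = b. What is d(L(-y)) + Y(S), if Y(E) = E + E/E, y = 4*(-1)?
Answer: -16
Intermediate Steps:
y = -4
S = -24 (S = -6*4 = -24)
Y(E) = 1 + E (Y(E) = E + 1 = 1 + E)
d(L(-y)) + Y(S) = 7 + (1 - 24) = 7 - 23 = -16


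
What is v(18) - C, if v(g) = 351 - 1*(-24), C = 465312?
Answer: -464937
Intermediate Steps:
v(g) = 375 (v(g) = 351 + 24 = 375)
v(18) - C = 375 - 1*465312 = 375 - 465312 = -464937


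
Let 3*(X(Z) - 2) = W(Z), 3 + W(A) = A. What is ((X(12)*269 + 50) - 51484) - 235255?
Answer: -285344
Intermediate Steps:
W(A) = -3 + A
X(Z) = 1 + Z/3 (X(Z) = 2 + (-3 + Z)/3 = 2 + (-1 + Z/3) = 1 + Z/3)
((X(12)*269 + 50) - 51484) - 235255 = (((1 + (⅓)*12)*269 + 50) - 51484) - 235255 = (((1 + 4)*269 + 50) - 51484) - 235255 = ((5*269 + 50) - 51484) - 235255 = ((1345 + 50) - 51484) - 235255 = (1395 - 51484) - 235255 = -50089 - 235255 = -285344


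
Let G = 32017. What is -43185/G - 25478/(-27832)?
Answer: -193097897/445548572 ≈ -0.43339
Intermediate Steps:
-43185/G - 25478/(-27832) = -43185/32017 - 25478/(-27832) = -43185*1/32017 - 25478*(-1/27832) = -43185/32017 + 12739/13916 = -193097897/445548572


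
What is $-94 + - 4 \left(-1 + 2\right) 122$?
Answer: $-582$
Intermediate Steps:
$-94 + - 4 \left(-1 + 2\right) 122 = -94 + \left(-4\right) 1 \cdot 122 = -94 - 488 = -582$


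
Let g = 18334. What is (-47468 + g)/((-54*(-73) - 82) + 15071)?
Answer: -29134/18931 ≈ -1.5390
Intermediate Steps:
(-47468 + g)/((-54*(-73) - 82) + 15071) = (-47468 + 18334)/((-54*(-73) - 82) + 15071) = -29134/((3942 - 82) + 15071) = -29134/(3860 + 15071) = -29134/18931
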